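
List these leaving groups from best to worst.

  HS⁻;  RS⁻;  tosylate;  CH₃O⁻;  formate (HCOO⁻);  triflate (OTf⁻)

The more stable X⁻ (or X) is on its own — i.e. the weaker a base it is — the better a leaving group it makes.
triflate (OTf⁻): pKₐ(CF₃SO₃H (triflic acid)) ≈ -14 — charge spread over three oxygens and a CF₃ group; the premier leaving group in synthesis
tosylate: pKₐ(p-CH₃C₆H₄SO₃H (TsOH)) ≈ -2.8 — resonance-delocalised arenesulfonate
formate (HCOO⁻): pKₐ(HCOOH) ≈ 3.8
HS⁻: pKₐ(H₂S) ≈ 7
RS⁻: pKₐ(RSH (a thiol)) ≈ 10.5
CH₃O⁻: pKₐ(CH₃OH) ≈ 15.5 — strong base; alkoxides do not leave unassisted

triflate (OTf⁻) > tosylate > formate (HCOO⁻) > HS⁻ > RS⁻ > CH₃O⁻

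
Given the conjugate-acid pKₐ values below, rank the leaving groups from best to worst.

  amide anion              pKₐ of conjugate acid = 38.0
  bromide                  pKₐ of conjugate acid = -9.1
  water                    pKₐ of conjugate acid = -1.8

bromide > water > amide anion

Lower conjugate-acid pKₐ ⇒ weaker base ⇒ better leaving group.
Sorting by the given values: bromide (-9.1), water (-1.8), amide anion (38.0).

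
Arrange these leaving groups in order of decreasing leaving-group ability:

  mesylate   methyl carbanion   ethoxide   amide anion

mesylate > ethoxide > amide anion > methyl carbanion

mesylate: pKₐ(CH₃SO₃H (MsOH)) ≈ -1.9
ethoxide: pKₐ(CH₃CH₂OH) ≈ 16
amide anion: pKₐ(NH₃) ≈ 38
methyl carbanion: pKₐ(CH₄) ≈ 48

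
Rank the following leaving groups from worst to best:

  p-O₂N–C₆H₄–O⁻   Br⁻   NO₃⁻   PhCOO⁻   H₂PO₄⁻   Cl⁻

Leaving-group ability tracks the stability of the departed species; conjugate-acid pKₐ is the usual yardstick (lower pKₐ → better LG).
Br⁻: pKₐ(HBr) ≈ -9
Cl⁻: pKₐ(HCl) ≈ -7
NO₃⁻: pKₐ(HNO₃) ≈ -1.3
H₂PO₄⁻: pKₐ(H₃PO₄) ≈ 2.1
PhCOO⁻: pKₐ(C₆H₅COOH) ≈ 4.2
p-O₂N–C₆H₄–O⁻: pKₐ(p-nitrophenol) ≈ 7.2
Reversing gives the worst-to-best order requested.

p-O₂N–C₆H₄–O⁻ < PhCOO⁻ < H₂PO₄⁻ < NO₃⁻ < Cl⁻ < Br⁻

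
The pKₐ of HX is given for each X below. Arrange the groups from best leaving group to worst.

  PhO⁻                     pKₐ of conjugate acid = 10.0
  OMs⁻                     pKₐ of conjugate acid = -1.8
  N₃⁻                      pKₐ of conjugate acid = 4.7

OMs⁻ > N₃⁻ > PhO⁻

Lower conjugate-acid pKₐ ⇒ weaker base ⇒ better leaving group.
Sorting by the given values: OMs⁻ (-1.8), N₃⁻ (4.7), PhO⁻ (10.0).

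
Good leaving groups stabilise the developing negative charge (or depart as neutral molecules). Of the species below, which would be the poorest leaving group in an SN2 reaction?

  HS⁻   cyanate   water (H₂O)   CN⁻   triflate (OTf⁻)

CN⁻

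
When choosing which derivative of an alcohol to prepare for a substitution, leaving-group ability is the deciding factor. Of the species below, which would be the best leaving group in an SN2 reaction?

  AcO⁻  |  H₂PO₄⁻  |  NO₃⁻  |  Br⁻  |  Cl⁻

Br⁻

Br⁻: pKₐ(HBr) ≈ -9
Cl⁻: pKₐ(HCl) ≈ -7
NO₃⁻: pKₐ(HNO₃) ≈ -1.3
H₂PO₄⁻: pKₐ(H₃PO₄) ≈ 2.1
AcO⁻: pKₐ(CH₃COOH) ≈ 4.8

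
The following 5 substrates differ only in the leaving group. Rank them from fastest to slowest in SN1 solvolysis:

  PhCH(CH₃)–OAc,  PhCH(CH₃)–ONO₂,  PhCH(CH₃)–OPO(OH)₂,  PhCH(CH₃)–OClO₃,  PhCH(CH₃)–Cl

With the same alkyl group throughout, only the leaving group differentiates the rates.
Leaving-group ability tracks the stability of the departed species; conjugate-acid pKₐ is the usual yardstick (lower pKₐ → better LG).
PhCH(CH₃)–OClO₃ loses ClO₄⁻: pKₐ(HClO₄) ≈ -10
PhCH(CH₃)–Cl loses Cl⁻: pKₐ(HCl) ≈ -7
PhCH(CH₃)–ONO₂ loses NO₃⁻: pKₐ(HNO₃) ≈ -1.3
PhCH(CH₃)–OPO(OH)₂ loses H₂PO₄⁻: pKₐ(H₃PO₄) ≈ 2.1
PhCH(CH₃)–OAc loses AcO⁻: pKₐ(CH₃COOH) ≈ 4.8

PhCH(CH₃)–OClO₃ > PhCH(CH₃)–Cl > PhCH(CH₃)–ONO₂ > PhCH(CH₃)–OPO(OH)₂ > PhCH(CH₃)–OAc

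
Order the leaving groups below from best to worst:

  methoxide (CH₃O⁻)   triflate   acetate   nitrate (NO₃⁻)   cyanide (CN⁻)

triflate > nitrate (NO₃⁻) > acetate > cyanide (CN⁻) > methoxide (CH₃O⁻)

Leaving-group ability tracks the stability of the departed species; conjugate-acid pKₐ is the usual yardstick (lower pKₐ → better LG).
triflate: pKₐ(CF₃SO₃H (triflic acid)) ≈ -14 — charge spread over three oxygens and a CF₃ group; the premier leaving group in synthesis
nitrate (NO₃⁻): pKₐ(HNO₃) ≈ -1.3 — resonance-delocalised over three oxygens
acetate: pKₐ(CH₃COOH) ≈ 4.8 — resonance-stabilised but still a weak base
cyanide (CN⁻): pKₐ(HCN) ≈ 9.2
methoxide (CH₃O⁻): pKₐ(CH₃OH) ≈ 15.5 — strong base; alkoxides do not leave unassisted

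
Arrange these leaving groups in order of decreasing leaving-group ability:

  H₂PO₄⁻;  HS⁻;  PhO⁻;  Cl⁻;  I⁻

I⁻ > Cl⁻ > H₂PO₄⁻ > HS⁻ > PhO⁻

Rank by basicity of the departing species: weakest base leaves most easily.
I⁻: pKₐ(HI) ≈ -10 — large, highly polarisable; very weak base
Cl⁻: pKₐ(HCl) ≈ -7 — moderately weak base
H₂PO₄⁻: pKₐ(H₃PO₄) ≈ 2.1 — moderate base; biological leaving group after further activation
HS⁻: pKₐ(H₂S) ≈ 7 — larger and more polarisable than the oxygen analogue
PhO⁻: pKₐ(C₆H₅OH (phenol)) ≈ 10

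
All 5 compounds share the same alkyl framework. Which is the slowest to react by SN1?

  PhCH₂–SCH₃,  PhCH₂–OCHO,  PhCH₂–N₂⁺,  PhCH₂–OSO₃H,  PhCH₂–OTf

PhCH₂–SCH₃

With the same alkyl group throughout, only the leaving group differentiates the rates.
Rank by basicity of the departing species: weakest base leaves most easily.
PhCH₂–N₂⁺ loses N₂: no meaningful conjugate acid; N₂ departs as an exceptionally stable neutral molecule
PhCH₂–OTf loses OTf⁻: pKₐ(CF₃SO₃H (triflic acid)) ≈ -14
PhCH₂–OSO₃H loses HSO₄⁻: pKₐ(H₂SO₄) ≈ -3
PhCH₂–OCHO loses HCOO⁻: pKₐ(HCOOH) ≈ 3.8
PhCH₂–SCH₃ loses RS⁻: pKₐ(RSH (a thiol)) ≈ 10.5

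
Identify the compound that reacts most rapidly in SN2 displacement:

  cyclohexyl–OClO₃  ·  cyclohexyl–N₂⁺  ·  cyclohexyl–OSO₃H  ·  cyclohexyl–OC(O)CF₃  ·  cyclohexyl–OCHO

cyclohexyl–N₂⁺

Identical carbon frameworks mean the comparison reduces to leaving-group quality.
The more stable X⁻ (or X) is on its own — i.e. the weaker a base it is — the better a leaving group it makes.
cyclohexyl–N₂⁺ loses N₂: no meaningful conjugate acid; N₂ departs as an exceptionally stable neutral molecule
cyclohexyl–OClO₃ loses ClO₄⁻: pKₐ(HClO₄) ≈ -10
cyclohexyl–OSO₃H loses HSO₄⁻: pKₐ(H₂SO₄) ≈ -3
cyclohexyl–OC(O)CF₃ loses CF₃COO⁻: pKₐ(CF₃COOH) ≈ 0.2
cyclohexyl–OCHO loses HCOO⁻: pKₐ(HCOOH) ≈ 3.8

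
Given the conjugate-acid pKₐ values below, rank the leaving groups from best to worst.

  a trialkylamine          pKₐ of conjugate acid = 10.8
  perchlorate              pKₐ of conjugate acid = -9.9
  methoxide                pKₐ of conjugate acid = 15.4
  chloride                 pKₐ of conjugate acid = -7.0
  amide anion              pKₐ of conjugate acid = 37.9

Lower conjugate-acid pKₐ ⇒ weaker base ⇒ better leaving group.
Sorting by the given values: perchlorate (-9.9), chloride (-7.0), a trialkylamine (10.8), methoxide (15.4), amide anion (37.9).

perchlorate > chloride > a trialkylamine > methoxide > amide anion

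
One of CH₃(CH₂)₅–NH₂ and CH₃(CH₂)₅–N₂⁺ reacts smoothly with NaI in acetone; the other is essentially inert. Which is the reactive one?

CH₃(CH₂)₅–N₂⁺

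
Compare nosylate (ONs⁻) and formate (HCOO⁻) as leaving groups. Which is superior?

nosylate (ONs⁻)

nosylate (ONs⁻) is the better leaving group.
pKₐ(p-O₂NC₆H₄SO₃H) ≈ -3.5 versus pKₐ(HCOOH) ≈ 3.8: nosylate (ONs⁻) is the much weaker base.
P-nitro group further stabilises the sulfonate.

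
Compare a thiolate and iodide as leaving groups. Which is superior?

iodide is the better leaving group.
pKₐ(HI) ≈ -10 versus pKₐ(RSH (a thiol)) ≈ 10.5: iodide is the much weaker base.
Large, highly polarisable; very weak base.

iodide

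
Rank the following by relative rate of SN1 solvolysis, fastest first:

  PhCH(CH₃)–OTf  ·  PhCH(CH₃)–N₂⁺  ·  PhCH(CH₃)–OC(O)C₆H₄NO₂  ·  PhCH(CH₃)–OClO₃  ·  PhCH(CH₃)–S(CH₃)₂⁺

With the same alkyl group throughout, only the leaving group differentiates the rates.
The more stable X⁻ (or X) is on its own — i.e. the weaker a base it is — the better a leaving group it makes.
PhCH(CH₃)–N₂⁺ loses N₂: no meaningful conjugate acid; N₂ departs as an exceptionally stable neutral molecule
PhCH(CH₃)–OTf loses OTf⁻: pKₐ(CF₃SO₃H (triflic acid)) ≈ -14
PhCH(CH₃)–OClO₃ loses ClO₄⁻: pKₐ(HClO₄) ≈ -10
PhCH(CH₃)–S(CH₃)₂⁺ loses SR'₂: pKₐ(R'₂SH⁺) ≈ -7
PhCH(CH₃)–OC(O)C₆H₄NO₂ loses p-O₂N–C₆H₄–COO⁻: pKₐ(p-nitrobenzoic acid) ≈ 3.4

PhCH(CH₃)–N₂⁺ > PhCH(CH₃)–OTf > PhCH(CH₃)–OClO₃ > PhCH(CH₃)–S(CH₃)₂⁺ > PhCH(CH₃)–OC(O)C₆H₄NO₂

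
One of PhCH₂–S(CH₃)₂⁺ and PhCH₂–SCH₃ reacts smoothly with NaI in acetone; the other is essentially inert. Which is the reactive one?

From PhCH₂–SCH₃ the departing group would be RS⁻ (pKₐ(RSH (a thiol)) ≈ 10.5). Moderately basic; rarely leaves without activation.
From PhCH₂–S(CH₃)₂⁺ the leaving group is SR'₂ (pKₐ(R'₂SH⁺) ≈ -7). Neutral; leaves from a sulfonium salt (R–SR'₂⁺).
(In practice PhCH₂–S(CH₃)₂⁺ is made from PhCH₂–SCH₃ by S-methylation with CH₃I, allowing neutral dimethyl sulfide, rather than methanethiolate, to depart.)

PhCH₂–S(CH₃)₂⁺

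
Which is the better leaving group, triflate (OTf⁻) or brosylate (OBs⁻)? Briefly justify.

triflate (OTf⁻)

triflate (OTf⁻) is the better leaving group.
pKₐ(CF₃SO₃H (triflic acid)) ≈ -14 versus pKₐ(p-BrC₆H₄SO₃H) ≈ -2.8: triflate (OTf⁻) is the much weaker base.
Charge spread over three oxygens and a CF₃ group; the premier leaving group in synthesis.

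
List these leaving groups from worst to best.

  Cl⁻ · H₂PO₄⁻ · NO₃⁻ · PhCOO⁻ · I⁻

PhCOO⁻ < H₂PO₄⁻ < NO₃⁻ < Cl⁻ < I⁻

The more stable X⁻ (or X) is on its own — i.e. the weaker a base it is — the better a leaving group it makes.
I⁻: pKₐ(HI) ≈ -10
Cl⁻: pKₐ(HCl) ≈ -7
NO₃⁻: pKₐ(HNO₃) ≈ -1.3
H₂PO₄⁻: pKₐ(H₃PO₄) ≈ 2.1
PhCOO⁻: pKₐ(C₆H₅COOH) ≈ 4.2
The question asks for worst first, so the sequence is read in increasing leaving-group ability.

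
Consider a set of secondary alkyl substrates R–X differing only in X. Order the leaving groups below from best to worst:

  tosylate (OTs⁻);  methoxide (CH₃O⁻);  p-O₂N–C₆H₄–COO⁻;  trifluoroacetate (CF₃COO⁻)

tosylate (OTs⁻): pKₐ(p-CH₃C₆H₄SO₃H (TsOH)) ≈ -2.8
trifluoroacetate (CF₃COO⁻): pKₐ(CF₃COOH) ≈ 0.2
p-O₂N–C₆H₄–COO⁻: pKₐ(p-nitrobenzoic acid) ≈ 3.4
methoxide (CH₃O⁻): pKₐ(CH₃OH) ≈ 15.5

tosylate (OTs⁻) > trifluoroacetate (CF₃COO⁻) > p-O₂N–C₆H₄–COO⁻ > methoxide (CH₃O⁻)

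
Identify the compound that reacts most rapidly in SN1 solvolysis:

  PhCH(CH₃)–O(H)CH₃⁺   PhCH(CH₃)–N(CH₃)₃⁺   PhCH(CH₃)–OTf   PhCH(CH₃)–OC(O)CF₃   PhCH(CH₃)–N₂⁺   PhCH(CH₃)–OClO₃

PhCH(CH₃)–N₂⁺

With the same alkyl group throughout, only the leaving group differentiates the rates.
Leaving-group ability tracks the stability of the departed species; conjugate-acid pKₐ is the usual yardstick (lower pKₐ → better LG).
PhCH(CH₃)–N₂⁺ loses N₂: no meaningful conjugate acid; N₂ departs as an exceptionally stable neutral molecule
PhCH(CH₃)–OTf loses OTf⁻: pKₐ(CF₃SO₃H (triflic acid)) ≈ -14
PhCH(CH₃)–OClO₃ loses ClO₄⁻: pKₐ(HClO₄) ≈ -10
PhCH(CH₃)–O(H)CH₃⁺ loses R'OH: pKₐ(R'OH₂⁺) ≈ -2.4
PhCH(CH₃)–OC(O)CF₃ loses CF₃COO⁻: pKₐ(CF₃COOH) ≈ 0.2
PhCH(CH₃)–N(CH₃)₃⁺ loses NR'₃: pKₐ(R'₃NH⁺) ≈ 10.7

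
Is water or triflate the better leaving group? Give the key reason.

triflate

triflate is the better leaving group.
pKₐ(CF₃SO₃H (triflic acid)) ≈ -14 versus pKₐ(H₃O⁺) ≈ -1.7: triflate is the much weaker base.
Charge spread over three oxygens and a CF₃ group; the premier leaving group in synthesis.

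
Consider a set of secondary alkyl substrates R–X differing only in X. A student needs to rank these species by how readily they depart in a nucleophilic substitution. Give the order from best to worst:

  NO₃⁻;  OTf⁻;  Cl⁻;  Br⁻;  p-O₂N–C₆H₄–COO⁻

OTf⁻ > Br⁻ > Cl⁻ > NO₃⁻ > p-O₂N–C₆H₄–COO⁻

The more stable X⁻ (or X) is on its own — i.e. the weaker a base it is — the better a leaving group it makes.
OTf⁻: pKₐ(CF₃SO₃H (triflic acid)) ≈ -14
Br⁻: pKₐ(HBr) ≈ -9
Cl⁻: pKₐ(HCl) ≈ -7
NO₃⁻: pKₐ(HNO₃) ≈ -1.3
p-O₂N–C₆H₄–COO⁻: pKₐ(p-nitrobenzoic acid) ≈ 3.4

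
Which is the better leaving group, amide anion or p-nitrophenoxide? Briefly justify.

p-nitrophenoxide is the better leaving group.
pKₐ(p-nitrophenol) ≈ 7.2 versus pKₐ(NH₃) ≈ 38: p-nitrophenoxide is the much weaker base.
Nitro group delocalises the charge; the classic chromogenic LG.

p-nitrophenoxide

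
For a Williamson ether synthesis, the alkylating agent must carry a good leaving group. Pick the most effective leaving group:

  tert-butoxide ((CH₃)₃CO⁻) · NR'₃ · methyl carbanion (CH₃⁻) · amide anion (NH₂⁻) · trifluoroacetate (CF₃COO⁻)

trifluoroacetate (CF₃COO⁻)

The more stable X⁻ (or X) is on its own — i.e. the weaker a base it is — the better a leaving group it makes.
trifluoroacetate (CF₃COO⁻): pKₐ(CF₃COOH) ≈ 0.2
NR'₃: pKₐ(R'₃NH⁺) ≈ 10.7
tert-butoxide ((CH₃)₃CO⁻): pKₐ(t-BuOH) ≈ 18
amide anion (NH₂⁻): pKₐ(NH₃) ≈ 38
methyl carbanion (CH₃⁻): pKₐ(CH₄) ≈ 48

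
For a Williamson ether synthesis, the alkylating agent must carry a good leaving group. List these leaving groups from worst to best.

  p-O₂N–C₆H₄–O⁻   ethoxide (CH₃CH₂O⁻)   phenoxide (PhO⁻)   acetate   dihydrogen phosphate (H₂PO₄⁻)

Rank by basicity of the departing species: weakest base leaves most easily.
dihydrogen phosphate (H₂PO₄⁻): pKₐ(H₃PO₄) ≈ 2.1 — moderate base; biological leaving group after further activation
acetate: pKₐ(CH₃COOH) ≈ 4.8 — resonance-stabilised but still a weak base
p-O₂N–C₆H₄–O⁻: pKₐ(p-nitrophenol) ≈ 7.2 — nitro group delocalises the charge; the classic chromogenic LG
phenoxide (PhO⁻): pKₐ(C₆H₅OH (phenol)) ≈ 10 — resonance into the ring helps, but still a poor LG
ethoxide (CH₃CH₂O⁻): pKₐ(CH₃CH₂OH) ≈ 16
The question asks for worst first, so the sequence is read in increasing leaving-group ability.

ethoxide (CH₃CH₂O⁻) < phenoxide (PhO⁻) < p-O₂N–C₆H₄–O⁻ < acetate < dihydrogen phosphate (H₂PO₄⁻)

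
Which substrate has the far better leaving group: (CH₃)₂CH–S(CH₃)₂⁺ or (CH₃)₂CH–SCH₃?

From (CH₃)₂CH–SCH₃ the departing group would be RS⁻ (pKₐ(RSH (a thiol)) ≈ 10.5). Moderately basic; rarely leaves without activation.
From (CH₃)₂CH–S(CH₃)₂⁺ the leaving group is SR'₂ (pKₐ(R'₂SH⁺) ≈ -7). Neutral; leaves from a sulfonium salt (R–SR'₂⁺).
(In practice (CH₃)₂CH–S(CH₃)₂⁺ is made from (CH₃)₂CH–SCH₃ by S-methylation with CH₃I, allowing neutral dimethyl sulfide, rather than methanethiolate, to depart.)

(CH₃)₂CH–S(CH₃)₂⁺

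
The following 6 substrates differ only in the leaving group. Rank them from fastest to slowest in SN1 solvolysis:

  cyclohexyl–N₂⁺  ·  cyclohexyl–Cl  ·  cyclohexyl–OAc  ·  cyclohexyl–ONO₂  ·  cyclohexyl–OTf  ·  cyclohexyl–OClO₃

With the same alkyl group throughout, only the leaving group differentiates the rates.
A good leaving group is a weak base: the lower the pKₐ of its conjugate acid, the more readily it departs.
cyclohexyl–N₂⁺ loses N₂: no meaningful conjugate acid; N₂ departs as an exceptionally stable neutral molecule
cyclohexyl–OTf loses OTf⁻: pKₐ(CF₃SO₃H (triflic acid)) ≈ -14
cyclohexyl–OClO₃ loses ClO₄⁻: pKₐ(HClO₄) ≈ -10
cyclohexyl–Cl loses Cl⁻: pKₐ(HCl) ≈ -7
cyclohexyl–ONO₂ loses NO₃⁻: pKₐ(HNO₃) ≈ -1.3
cyclohexyl–OAc loses AcO⁻: pKₐ(CH₃COOH) ≈ 4.8

cyclohexyl–N₂⁺ > cyclohexyl–OTf > cyclohexyl–OClO₃ > cyclohexyl–Cl > cyclohexyl–ONO₂ > cyclohexyl–OAc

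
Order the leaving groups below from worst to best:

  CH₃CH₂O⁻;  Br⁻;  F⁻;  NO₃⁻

CH₃CH₂O⁻ < F⁻ < NO₃⁻ < Br⁻

The more stable X⁻ (or X) is on its own — i.e. the weaker a base it is — the better a leaving group it makes.
Br⁻: pKₐ(HBr) ≈ -9
NO₃⁻: pKₐ(HNO₃) ≈ -1.3
F⁻: pKₐ(HF) ≈ 3.2
CH₃CH₂O⁻: pKₐ(CH₃CH₂OH) ≈ 16
Reversing gives the worst-to-best order requested.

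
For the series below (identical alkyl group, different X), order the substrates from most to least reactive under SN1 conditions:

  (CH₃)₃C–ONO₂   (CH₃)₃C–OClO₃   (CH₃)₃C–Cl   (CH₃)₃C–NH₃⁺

With the same alkyl group throughout, only the leaving group differentiates the rates.
Rank by basicity of the departing species: weakest base leaves most easily.
(CH₃)₃C–OClO₃ loses ClO₄⁻: pKₐ(HClO₄) ≈ -10
(CH₃)₃C–Cl loses Cl⁻: pKₐ(HCl) ≈ -7
(CH₃)₃C–ONO₂ loses NO₃⁻: pKₐ(HNO₃) ≈ -1.3
(CH₃)₃C–NH₃⁺ loses NH₃: pKₐ(NH₄⁺) ≈ 9.2

(CH₃)₃C–OClO₃ > (CH₃)₃C–Cl > (CH₃)₃C–ONO₂ > (CH₃)₃C–NH₃⁺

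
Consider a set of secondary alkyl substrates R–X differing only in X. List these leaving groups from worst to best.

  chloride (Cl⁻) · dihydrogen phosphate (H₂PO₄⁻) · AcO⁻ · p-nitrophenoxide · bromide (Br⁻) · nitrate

Rank by basicity of the departing species: weakest base leaves most easily.
bromide (Br⁻): pKₐ(HBr) ≈ -9 — weak base; good leaving group
chloride (Cl⁻): pKₐ(HCl) ≈ -7 — moderately weak base
nitrate: pKₐ(HNO₃) ≈ -1.3 — resonance-delocalised over three oxygens
dihydrogen phosphate (H₂PO₄⁻): pKₐ(H₃PO₄) ≈ 2.1 — moderate base; biological leaving group after further activation
AcO⁻: pKₐ(CH₃COOH) ≈ 4.8 — resonance-stabilised but still a weak base
p-nitrophenoxide: pKₐ(p-nitrophenol) ≈ 7.2 — nitro group delocalises the charge; the classic chromogenic LG
Reversing gives the worst-to-best order requested.

p-nitrophenoxide < AcO⁻ < dihydrogen phosphate (H₂PO₄⁻) < nitrate < chloride (Cl⁻) < bromide (Br⁻)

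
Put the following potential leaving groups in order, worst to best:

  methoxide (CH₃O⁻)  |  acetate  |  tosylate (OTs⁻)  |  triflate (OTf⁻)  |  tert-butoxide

tert-butoxide < methoxide (CH₃O⁻) < acetate < tosylate (OTs⁻) < triflate (OTf⁻)

triflate (OTf⁻): pKₐ(CF₃SO₃H (triflic acid)) ≈ -14 — charge spread over three oxygens and a CF₃ group; the premier leaving group in synthesis
tosylate (OTs⁻): pKₐ(p-CH₃C₆H₄SO₃H (TsOH)) ≈ -2.8 — resonance-delocalised arenesulfonate
acetate: pKₐ(CH₃COOH) ≈ 4.8 — resonance-stabilised but still a weak base
methoxide (CH₃O⁻): pKₐ(CH₃OH) ≈ 15.5
tert-butoxide: pKₐ(t-BuOH) ≈ 18
Reversing gives the worst-to-best order requested.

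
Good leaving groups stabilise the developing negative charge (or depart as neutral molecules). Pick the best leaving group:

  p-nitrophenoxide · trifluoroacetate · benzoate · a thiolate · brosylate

A good leaving group is a weak base: the lower the pKₐ of its conjugate acid, the more readily it departs.
brosylate: pKₐ(p-BrC₆H₄SO₃H) ≈ -2.8
trifluoroacetate: pKₐ(CF₃COOH) ≈ 0.2
benzoate: pKₐ(C₆H₅COOH) ≈ 4.2
p-nitrophenoxide: pKₐ(p-nitrophenol) ≈ 7.2
a thiolate: pKₐ(RSH (a thiol)) ≈ 10.5

brosylate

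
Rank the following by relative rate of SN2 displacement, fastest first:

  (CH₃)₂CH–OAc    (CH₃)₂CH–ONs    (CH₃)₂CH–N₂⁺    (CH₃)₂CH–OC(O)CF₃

(CH₃)₂CH–N₂⁺ > (CH₃)₂CH–ONs > (CH₃)₂CH–OC(O)CF₃ > (CH₃)₂CH–OAc

The skeletons are identical, so relative rate is governed entirely by leaving-group ability.
Leaving-group ability tracks the stability of the departed species; conjugate-acid pKₐ is the usual yardstick (lower pKₐ → better LG).
(CH₃)₂CH–N₂⁺ loses N₂: no meaningful conjugate acid; N₂ departs as an exceptionally stable neutral molecule
(CH₃)₂CH–ONs loses ONs⁻: pKₐ(p-O₂NC₆H₄SO₃H) ≈ -3.5
(CH₃)₂CH–OC(O)CF₃ loses CF₃COO⁻: pKₐ(CF₃COOH) ≈ 0.2
(CH₃)₂CH–OAc loses AcO⁻: pKₐ(CH₃COOH) ≈ 4.8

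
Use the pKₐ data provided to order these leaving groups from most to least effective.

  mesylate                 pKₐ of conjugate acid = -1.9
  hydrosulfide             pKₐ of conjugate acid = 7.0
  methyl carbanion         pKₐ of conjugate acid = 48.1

mesylate > hydrosulfide > methyl carbanion

Lower conjugate-acid pKₐ ⇒ weaker base ⇒ better leaving group.
Sorting by the given values: mesylate (-1.9), hydrosulfide (7.0), methyl carbanion (48.1).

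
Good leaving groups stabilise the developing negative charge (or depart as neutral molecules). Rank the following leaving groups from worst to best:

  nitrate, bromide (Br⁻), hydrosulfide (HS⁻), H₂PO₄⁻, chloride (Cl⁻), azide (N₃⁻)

bromide (Br⁻): pKₐ(HBr) ≈ -9
chloride (Cl⁻): pKₐ(HCl) ≈ -7
nitrate: pKₐ(HNO₃) ≈ -1.3
H₂PO₄⁻: pKₐ(H₃PO₄) ≈ 2.1
azide (N₃⁻): pKₐ(HN₃) ≈ 4.7
hydrosulfide (HS⁻): pKₐ(H₂S) ≈ 7
The question asks for worst first, so the sequence is read in increasing leaving-group ability.

hydrosulfide (HS⁻) < azide (N₃⁻) < H₂PO₄⁻ < nitrate < chloride (Cl⁻) < bromide (Br⁻)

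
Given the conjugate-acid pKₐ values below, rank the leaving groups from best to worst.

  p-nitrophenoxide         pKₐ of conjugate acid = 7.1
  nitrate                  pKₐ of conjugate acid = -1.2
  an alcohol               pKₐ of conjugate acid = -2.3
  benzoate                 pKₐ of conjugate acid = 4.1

Lower conjugate-acid pKₐ ⇒ weaker base ⇒ better leaving group.
Sorting by the given values: an alcohol (-2.3), nitrate (-1.2), benzoate (4.1), p-nitrophenoxide (7.1).

an alcohol > nitrate > benzoate > p-nitrophenoxide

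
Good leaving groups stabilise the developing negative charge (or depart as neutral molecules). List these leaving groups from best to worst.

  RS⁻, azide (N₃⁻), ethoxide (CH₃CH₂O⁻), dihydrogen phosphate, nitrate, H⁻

nitrate > dihydrogen phosphate > azide (N₃⁻) > RS⁻ > ethoxide (CH₃CH₂O⁻) > H⁻

nitrate: pKₐ(HNO₃) ≈ -1.3
dihydrogen phosphate: pKₐ(H₃PO₄) ≈ 2.1 — moderate base; biological leaving group after further activation
azide (N₃⁻): pKₐ(HN₃) ≈ 4.7
RS⁻: pKₐ(RSH (a thiol)) ≈ 10.5
ethoxide (CH₃CH₂O⁻): pKₐ(CH₃CH₂OH) ≈ 16
H⁻: pKₐ(H₂) ≈ 36 — extremely strong base; leaves only in special hydride-transfer contexts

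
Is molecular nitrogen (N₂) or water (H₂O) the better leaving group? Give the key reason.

molecular nitrogen (N₂) is the better leaving group.
N₂ is the ultimate leaving group — it departs as an exceptionally stable neutral molecule, whereas water (H₂O) (pKₐ(H₃O⁺) ≈ -1.7) is far more basic.

molecular nitrogen (N₂)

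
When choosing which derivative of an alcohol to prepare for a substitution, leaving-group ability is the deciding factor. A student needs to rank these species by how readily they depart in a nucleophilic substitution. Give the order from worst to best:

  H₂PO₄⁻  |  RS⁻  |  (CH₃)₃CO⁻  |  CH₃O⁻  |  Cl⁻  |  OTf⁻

(CH₃)₃CO⁻ < CH₃O⁻ < RS⁻ < H₂PO₄⁻ < Cl⁻ < OTf⁻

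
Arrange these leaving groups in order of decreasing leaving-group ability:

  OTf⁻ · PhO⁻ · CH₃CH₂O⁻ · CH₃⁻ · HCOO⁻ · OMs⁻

OTf⁻ > OMs⁻ > HCOO⁻ > PhO⁻ > CH₃CH₂O⁻ > CH₃⁻

A good leaving group is a weak base: the lower the pKₐ of its conjugate acid, the more readily it departs.
OTf⁻: pKₐ(CF₃SO₃H (triflic acid)) ≈ -14
OMs⁻: pKₐ(CH₃SO₃H (MsOH)) ≈ -1.9 — resonance-delocalised alkanesulfonate
HCOO⁻: pKₐ(HCOOH) ≈ 3.8 — resonance-stabilised carboxylate
PhO⁻: pKₐ(C₆H₅OH (phenol)) ≈ 10 — resonance into the ring helps, but still a poor LG
CH₃CH₂O⁻: pKₐ(CH₃CH₂OH) ≈ 16
CH₃⁻: pKₐ(CH₄) ≈ 48 — unstabilised carbanion; the worst conceivable leaving group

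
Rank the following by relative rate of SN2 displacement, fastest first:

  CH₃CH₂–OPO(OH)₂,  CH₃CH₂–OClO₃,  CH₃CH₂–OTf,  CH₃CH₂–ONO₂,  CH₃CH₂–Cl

CH₃CH₂–OTf > CH₃CH₂–OClO₃ > CH₃CH₂–Cl > CH₃CH₂–ONO₂ > CH₃CH₂–OPO(OH)₂

Same R in every case — rank the leaving groups.
The more stable X⁻ (or X) is on its own — i.e. the weaker a base it is — the better a leaving group it makes.
CH₃CH₂–OTf loses OTf⁻: pKₐ(CF₃SO₃H (triflic acid)) ≈ -14
CH₃CH₂–OClO₃ loses ClO₄⁻: pKₐ(HClO₄) ≈ -10
CH₃CH₂–Cl loses Cl⁻: pKₐ(HCl) ≈ -7
CH₃CH₂–ONO₂ loses NO₃⁻: pKₐ(HNO₃) ≈ -1.3
CH₃CH₂–OPO(OH)₂ loses H₂PO₄⁻: pKₐ(H₃PO₄) ≈ 2.1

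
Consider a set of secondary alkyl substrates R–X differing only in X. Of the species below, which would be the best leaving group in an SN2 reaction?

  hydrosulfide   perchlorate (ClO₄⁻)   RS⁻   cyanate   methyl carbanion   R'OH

perchlorate (ClO₄⁻)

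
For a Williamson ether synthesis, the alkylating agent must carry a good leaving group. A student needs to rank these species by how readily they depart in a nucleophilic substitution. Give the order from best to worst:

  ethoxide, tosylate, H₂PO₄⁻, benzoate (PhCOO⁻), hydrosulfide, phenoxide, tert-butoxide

A good leaving group is a weak base: the lower the pKₐ of its conjugate acid, the more readily it departs.
tosylate: pKₐ(p-CH₃C₆H₄SO₃H (TsOH)) ≈ -2.8
H₂PO₄⁻: pKₐ(H₃PO₄) ≈ 2.1
benzoate (PhCOO⁻): pKₐ(C₆H₅COOH) ≈ 4.2
hydrosulfide: pKₐ(H₂S) ≈ 7
phenoxide: pKₐ(C₆H₅OH (phenol)) ≈ 10
ethoxide: pKₐ(CH₃CH₂OH) ≈ 16
tert-butoxide: pKₐ(t-BuOH) ≈ 18

tosylate > H₂PO₄⁻ > benzoate (PhCOO⁻) > hydrosulfide > phenoxide > ethoxide > tert-butoxide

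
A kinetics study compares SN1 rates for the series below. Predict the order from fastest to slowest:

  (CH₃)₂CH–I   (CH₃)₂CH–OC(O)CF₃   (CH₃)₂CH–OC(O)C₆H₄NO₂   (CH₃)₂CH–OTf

(CH₃)₂CH–OTf > (CH₃)₂CH–I > (CH₃)₂CH–OC(O)CF₃ > (CH₃)₂CH–OC(O)C₆H₄NO₂

The skeletons are identical, so relative rate is governed entirely by leaving-group ability.
The more stable X⁻ (or X) is on its own — i.e. the weaker a base it is — the better a leaving group it makes.
(CH₃)₂CH–OTf loses OTf⁻: pKₐ(CF₃SO₃H (triflic acid)) ≈ -14
(CH₃)₂CH–I loses I⁻: pKₐ(HI) ≈ -10
(CH₃)₂CH–OC(O)CF₃ loses CF₃COO⁻: pKₐ(CF₃COOH) ≈ 0.2
(CH₃)₂CH–OC(O)C₆H₄NO₂ loses p-O₂N–C₆H₄–COO⁻: pKₐ(p-nitrobenzoic acid) ≈ 3.4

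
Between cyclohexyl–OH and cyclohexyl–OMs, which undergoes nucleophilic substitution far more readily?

From cyclohexyl–OH the departing group would be OH⁻ (pKₐ(H₂O) ≈ 15.7). Strong base; essentially never leaves without prior activation.
From cyclohexyl–OMs the leaving group is OMs⁻ (pKₐ(CH₃SO₃H (MsOH)) ≈ -1.9). Resonance-delocalised alkanesulfonate.
(In practice cyclohexyl–OMs is made from cyclohexyl–OH by treatment with MsCl / Et₃N, converting the hydroxyl into a mesylate.)

cyclohexyl–OMs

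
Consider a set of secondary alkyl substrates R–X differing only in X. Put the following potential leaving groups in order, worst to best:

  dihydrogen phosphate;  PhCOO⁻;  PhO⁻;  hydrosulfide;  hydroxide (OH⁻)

hydroxide (OH⁻) < PhO⁻ < hydrosulfide < PhCOO⁻ < dihydrogen phosphate

A good leaving group is a weak base: the lower the pKₐ of its conjugate acid, the more readily it departs.
dihydrogen phosphate: pKₐ(H₃PO₄) ≈ 2.1
PhCOO⁻: pKₐ(C₆H₅COOH) ≈ 4.2 — aryl carboxylate
hydrosulfide: pKₐ(H₂S) ≈ 7 — larger and more polarisable than the oxygen analogue
PhO⁻: pKₐ(C₆H₅OH (phenol)) ≈ 10 — resonance into the ring helps, but still a poor LG
hydroxide (OH⁻): pKₐ(H₂O) ≈ 15.7 — strong base; essentially never leaves without prior activation
Reversing gives the worst-to-best order requested.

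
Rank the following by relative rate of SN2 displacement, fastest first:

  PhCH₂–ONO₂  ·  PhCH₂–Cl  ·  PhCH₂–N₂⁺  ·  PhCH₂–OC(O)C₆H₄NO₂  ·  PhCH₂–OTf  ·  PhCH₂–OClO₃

PhCH₂–N₂⁺ > PhCH₂–OTf > PhCH₂–OClO₃ > PhCH₂–Cl > PhCH₂–ONO₂ > PhCH₂–OC(O)C₆H₄NO₂

With the same alkyl group throughout, only the leaving group differentiates the rates.
Leaving-group ability tracks the stability of the departed species; conjugate-acid pKₐ is the usual yardstick (lower pKₐ → better LG).
PhCH₂–N₂⁺ loses N₂: no meaningful conjugate acid; N₂ departs as an exceptionally stable neutral molecule
PhCH₂–OTf loses OTf⁻: pKₐ(CF₃SO₃H (triflic acid)) ≈ -14
PhCH₂–OClO₃ loses ClO₄⁻: pKₐ(HClO₄) ≈ -10
PhCH₂–Cl loses Cl⁻: pKₐ(HCl) ≈ -7
PhCH₂–ONO₂ loses NO₃⁻: pKₐ(HNO₃) ≈ -1.3
PhCH₂–OC(O)C₆H₄NO₂ loses p-O₂N–C₆H₄–COO⁻: pKₐ(p-nitrobenzoic acid) ≈ 3.4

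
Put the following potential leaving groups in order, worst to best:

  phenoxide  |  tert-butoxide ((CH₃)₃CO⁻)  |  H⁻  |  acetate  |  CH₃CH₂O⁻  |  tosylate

Leaving-group ability tracks the stability of the departed species; conjugate-acid pKₐ is the usual yardstick (lower pKₐ → better LG).
tosylate: pKₐ(p-CH₃C₆H₄SO₃H (TsOH)) ≈ -2.8 — resonance-delocalised arenesulfonate
acetate: pKₐ(CH₃COOH) ≈ 4.8 — resonance-stabilised but still a weak base
phenoxide: pKₐ(C₆H₅OH (phenol)) ≈ 10
CH₃CH₂O⁻: pKₐ(CH₃CH₂OH) ≈ 16
tert-butoxide ((CH₃)₃CO⁻): pKₐ(t-BuOH) ≈ 18 — bulky, strongly basic alkoxide
H⁻: pKₐ(H₂) ≈ 36
The question asks for worst first, so the sequence is read in increasing leaving-group ability.

H⁻ < tert-butoxide ((CH₃)₃CO⁻) < CH₃CH₂O⁻ < phenoxide < acetate < tosylate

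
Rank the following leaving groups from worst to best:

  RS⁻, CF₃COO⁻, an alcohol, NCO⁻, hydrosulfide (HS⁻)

RS⁻ < hydrosulfide (HS⁻) < NCO⁻ < CF₃COO⁻ < an alcohol

Leaving-group ability tracks the stability of the departed species; conjugate-acid pKₐ is the usual yardstick (lower pKₐ → better LG).
an alcohol: pKₐ(R'OH₂⁺) ≈ -2.4 — neutral; leaves from a protonated ether (an oxonium ion, R–O(H)R'⁺)
CF₃COO⁻: pKₐ(CF₃COOH) ≈ 0.2
NCO⁻: pKₐ(HOCN) ≈ 3.5 — resonance between N and O
hydrosulfide (HS⁻): pKₐ(H₂S) ≈ 7 — larger and more polarisable than the oxygen analogue
RS⁻: pKₐ(RSH (a thiol)) ≈ 10.5 — moderately basic; rarely leaves without activation
The question asks for worst first, so the sequence is read in increasing leaving-group ability.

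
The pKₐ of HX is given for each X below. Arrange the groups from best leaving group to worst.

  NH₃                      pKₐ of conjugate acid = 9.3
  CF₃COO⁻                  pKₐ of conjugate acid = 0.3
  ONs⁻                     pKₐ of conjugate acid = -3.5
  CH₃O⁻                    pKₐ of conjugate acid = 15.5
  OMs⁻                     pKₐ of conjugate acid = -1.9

Lower conjugate-acid pKₐ ⇒ weaker base ⇒ better leaving group.
Sorting by the given values: ONs⁻ (-3.5), OMs⁻ (-1.9), CF₃COO⁻ (0.3), NH₃ (9.3), CH₃O⁻ (15.5).

ONs⁻ > OMs⁻ > CF₃COO⁻ > NH₃ > CH₃O⁻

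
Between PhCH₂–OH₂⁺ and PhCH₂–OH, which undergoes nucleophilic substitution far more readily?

PhCH₂–OH₂⁺

From PhCH₂–OH the departing group would be OH⁻ (pKₐ(H₂O) ≈ 15.7). Strong base; essentially never leaves without prior activation.
From PhCH₂–OH₂⁺ the leaving group is H₂O (pKₐ(H₃O⁺) ≈ -1.7). Neutral; leaves from a protonated alcohol (R–OH₂⁺).
(In practice PhCH₂–OH₂⁺ is made from PhCH₂–OH by protonation with strong acid, converting the leaving group from hydroxide to neutral water.)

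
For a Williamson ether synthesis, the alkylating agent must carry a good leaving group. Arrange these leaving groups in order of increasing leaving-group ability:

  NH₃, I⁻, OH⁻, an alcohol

A good leaving group is a weak base: the lower the pKₐ of its conjugate acid, the more readily it departs.
I⁻: pKₐ(HI) ≈ -10
an alcohol: pKₐ(R'OH₂⁺) ≈ -2.4
NH₃: pKₐ(NH₄⁺) ≈ 9.2
OH⁻: pKₐ(H₂O) ≈ 15.7
Reversing gives the worst-to-best order requested.

OH⁻ < NH₃ < an alcohol < I⁻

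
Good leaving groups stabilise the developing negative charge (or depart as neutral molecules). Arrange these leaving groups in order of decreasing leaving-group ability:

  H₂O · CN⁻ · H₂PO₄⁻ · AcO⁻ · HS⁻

H₂O > H₂PO₄⁻ > AcO⁻ > HS⁻ > CN⁻

The more stable X⁻ (or X) is on its own — i.e. the weaker a base it is — the better a leaving group it makes.
H₂O: pKₐ(H₃O⁺) ≈ -1.7 — neutral; leaves from a protonated alcohol (R–OH₂⁺)
H₂PO₄⁻: pKₐ(H₃PO₄) ≈ 2.1
AcO⁻: pKₐ(CH₃COOH) ≈ 4.8
HS⁻: pKₐ(H₂S) ≈ 7 — larger and more polarisable than the oxygen analogue
CN⁻: pKₐ(HCN) ≈ 9.2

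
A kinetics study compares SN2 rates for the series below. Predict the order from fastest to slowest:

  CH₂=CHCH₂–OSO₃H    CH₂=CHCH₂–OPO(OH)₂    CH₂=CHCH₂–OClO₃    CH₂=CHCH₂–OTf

The skeletons are identical, so relative rate is governed entirely by leaving-group ability.
A good leaving group is a weak base: the lower the pKₐ of its conjugate acid, the more readily it departs.
CH₂=CHCH₂–OTf loses OTf⁻: pKₐ(CF₃SO₃H (triflic acid)) ≈ -14
CH₂=CHCH₂–OClO₃ loses ClO₄⁻: pKₐ(HClO₄) ≈ -10
CH₂=CHCH₂–OSO₃H loses HSO₄⁻: pKₐ(H₂SO₄) ≈ -3
CH₂=CHCH₂–OPO(OH)₂ loses H₂PO₄⁻: pKₐ(H₃PO₄) ≈ 2.1

CH₂=CHCH₂–OTf > CH₂=CHCH₂–OClO₃ > CH₂=CHCH₂–OSO₃H > CH₂=CHCH₂–OPO(OH)₂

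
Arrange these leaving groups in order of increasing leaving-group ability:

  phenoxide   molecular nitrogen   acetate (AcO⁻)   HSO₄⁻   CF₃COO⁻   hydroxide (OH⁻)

hydroxide (OH⁻) < phenoxide < acetate (AcO⁻) < CF₃COO⁻ < HSO₄⁻ < molecular nitrogen

molecular nitrogen: no meaningful conjugate acid; N₂ departs as an exceptionally stable neutral molecule
HSO₄⁻: pKₐ(H₂SO₄) ≈ -3
CF₃COO⁻: pKₐ(CF₃COOH) ≈ 0.2
acetate (AcO⁻): pKₐ(CH₃COOH) ≈ 4.8
phenoxide: pKₐ(C₆H₅OH (phenol)) ≈ 10
hydroxide (OH⁻): pKₐ(H₂O) ≈ 15.7
Reversing gives the worst-to-best order requested.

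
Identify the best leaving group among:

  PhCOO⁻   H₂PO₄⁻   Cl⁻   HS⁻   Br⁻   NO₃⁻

Br⁻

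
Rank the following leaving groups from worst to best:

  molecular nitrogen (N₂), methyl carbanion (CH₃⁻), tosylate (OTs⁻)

methyl carbanion (CH₃⁻) < tosylate (OTs⁻) < molecular nitrogen (N₂)

molecular nitrogen (N₂): no meaningful conjugate acid; N₂ departs as an exceptionally stable neutral molecule
tosylate (OTs⁻): pKₐ(p-CH₃C₆H₄SO₃H (TsOH)) ≈ -2.8
methyl carbanion (CH₃⁻): pKₐ(CH₄) ≈ 48
Listed from poorest to best leaving group as asked.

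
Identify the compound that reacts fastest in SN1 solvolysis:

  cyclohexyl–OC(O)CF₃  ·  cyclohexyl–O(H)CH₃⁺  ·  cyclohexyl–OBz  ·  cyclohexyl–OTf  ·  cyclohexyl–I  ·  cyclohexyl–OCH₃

cyclohexyl–OTf

With the same alkyl group throughout, only the leaving group differentiates the rates.
Rank by basicity of the departing species: weakest base leaves most easily.
cyclohexyl–OTf loses OTf⁻: pKₐ(CF₃SO₃H (triflic acid)) ≈ -14
cyclohexyl–I loses I⁻: pKₐ(HI) ≈ -10
cyclohexyl–O(H)CH₃⁺ loses R'OH: pKₐ(R'OH₂⁺) ≈ -2.4
cyclohexyl–OC(O)CF₃ loses CF₃COO⁻: pKₐ(CF₃COOH) ≈ 0.2
cyclohexyl–OBz loses PhCOO⁻: pKₐ(C₆H₅COOH) ≈ 4.2
cyclohexyl–OCH₃ loses CH₃O⁻: pKₐ(CH₃OH) ≈ 15.5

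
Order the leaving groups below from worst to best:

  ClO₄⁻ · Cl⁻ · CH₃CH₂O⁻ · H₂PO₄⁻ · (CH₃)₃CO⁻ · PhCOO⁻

The more stable X⁻ (or X) is on its own — i.e. the weaker a base it is — the better a leaving group it makes.
ClO₄⁻: pKₐ(HClO₄) ≈ -10
Cl⁻: pKₐ(HCl) ≈ -7
H₂PO₄⁻: pKₐ(H₃PO₄) ≈ 2.1
PhCOO⁻: pKₐ(C₆H₅COOH) ≈ 4.2
CH₃CH₂O⁻: pKₐ(CH₃CH₂OH) ≈ 16
(CH₃)₃CO⁻: pKₐ(t-BuOH) ≈ 18
The question asks for worst first, so the sequence is read in increasing leaving-group ability.

(CH₃)₃CO⁻ < CH₃CH₂O⁻ < PhCOO⁻ < H₂PO₄⁻ < Cl⁻ < ClO₄⁻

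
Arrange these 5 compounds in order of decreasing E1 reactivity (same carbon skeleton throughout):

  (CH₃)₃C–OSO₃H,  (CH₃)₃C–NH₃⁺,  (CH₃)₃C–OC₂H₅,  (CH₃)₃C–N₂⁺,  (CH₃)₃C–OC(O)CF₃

The skeletons are identical, so relative rate is governed entirely by leaving-group ability.
Rank by basicity of the departing species: weakest base leaves most easily.
(CH₃)₃C–N₂⁺ loses N₂: no meaningful conjugate acid; N₂ departs as an exceptionally stable neutral molecule
(CH₃)₃C–OSO₃H loses HSO₄⁻: pKₐ(H₂SO₄) ≈ -3
(CH₃)₃C–OC(O)CF₃ loses CF₃COO⁻: pKₐ(CF₃COOH) ≈ 0.2
(CH₃)₃C–NH₃⁺ loses NH₃: pKₐ(NH₄⁺) ≈ 9.2
(CH₃)₃C–OC₂H₅ loses CH₃CH₂O⁻: pKₐ(CH₃CH₂OH) ≈ 16

(CH₃)₃C–N₂⁺ > (CH₃)₃C–OSO₃H > (CH₃)₃C–OC(O)CF₃ > (CH₃)₃C–NH₃⁺ > (CH₃)₃C–OC₂H₅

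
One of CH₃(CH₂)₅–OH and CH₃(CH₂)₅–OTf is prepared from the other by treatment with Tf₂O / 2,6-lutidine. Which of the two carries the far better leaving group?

CH₃(CH₂)₅–OTf

From CH₃(CH₂)₅–OH the departing group would be OH⁻ (pKₐ(H₂O) ≈ 15.7). Strong base; essentially never leaves without prior activation.
From CH₃(CH₂)₅–OTf the leaving group is OTf⁻ (pKₐ(CF₃SO₃H (triflic acid)) ≈ -14). Charge spread over three oxygens and a CF₃ group; the premier leaving group in synthesis.
Treatment with Tf₂O / 2,6-lutidine works by converting the hydroxyl into a triflate, making CH₃(CH₂)₅–OTf enormously more reactive.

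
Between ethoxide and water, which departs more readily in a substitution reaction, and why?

water

water is the better leaving group.
pKₐ(H₃O⁺) ≈ -1.7 versus pKₐ(CH₃CH₂OH) ≈ 16: water is the much weaker base.
Neutral; leaves from a protonated alcohol (R–OH₂⁺).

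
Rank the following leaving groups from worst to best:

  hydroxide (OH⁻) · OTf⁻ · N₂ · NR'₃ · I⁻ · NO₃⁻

hydroxide (OH⁻) < NR'₃ < NO₃⁻ < I⁻ < OTf⁻ < N₂

N₂: no meaningful conjugate acid; N₂ departs as an exceptionally stable neutral molecule
OTf⁻: pKₐ(CF₃SO₃H (triflic acid)) ≈ -14 — charge spread over three oxygens and a CF₃ group; the premier leaving group in synthesis
I⁻: pKₐ(HI) ≈ -10 — large, highly polarisable; very weak base
NO₃⁻: pKₐ(HNO₃) ≈ -1.3
NR'₃: pKₐ(R'₃NH⁺) ≈ 10.7 — neutral but still a fairly strong base; Hofmann-elimination LG
hydroxide (OH⁻): pKₐ(H₂O) ≈ 15.7 — strong base; essentially never leaves without prior activation
The question asks for worst first, so the sequence is read in increasing leaving-group ability.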